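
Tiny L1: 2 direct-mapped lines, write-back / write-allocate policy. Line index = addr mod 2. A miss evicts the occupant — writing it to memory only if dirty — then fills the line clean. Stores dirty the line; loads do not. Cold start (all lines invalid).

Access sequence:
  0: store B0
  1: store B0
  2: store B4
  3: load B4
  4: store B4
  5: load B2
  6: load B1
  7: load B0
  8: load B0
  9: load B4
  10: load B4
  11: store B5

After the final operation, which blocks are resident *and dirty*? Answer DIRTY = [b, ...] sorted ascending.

DIRTY = [5]

  0 | W B0 → L0 miss [D]
  1 | W B0 → L0 hit [D]
  2 | W B4 → L0 miss wb→B0 [D]
  3 | R B4 → L0 hit [D]
  4 | W B4 → L0 hit [D]
  5 | R B2 → L0 miss wb→B4 [-]
  6 | R B1 → L1 miss [-]
  7 | R B0 → L0 miss [-]
  8 | R B0 → L0 hit [-]
  9 | R B4 → L0 miss [-]
  10 | R B4 → L0 hit [-]
  11 | W B5 → L1 miss [D]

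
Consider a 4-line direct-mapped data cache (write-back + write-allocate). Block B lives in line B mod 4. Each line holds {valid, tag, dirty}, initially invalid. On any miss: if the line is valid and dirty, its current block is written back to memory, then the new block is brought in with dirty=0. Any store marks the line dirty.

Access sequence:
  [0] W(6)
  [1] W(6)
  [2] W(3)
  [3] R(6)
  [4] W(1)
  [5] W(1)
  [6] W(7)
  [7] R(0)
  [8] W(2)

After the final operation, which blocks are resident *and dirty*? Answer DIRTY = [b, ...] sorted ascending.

  0 | W B6 → L2 miss [D]
  1 | W B6 → L2 hit [D]
  2 | W B3 → L3 miss [D]
  3 | R B6 → L2 hit [D]
  4 | W B1 → L1 miss [D]
  5 | W B1 → L1 hit [D]
  6 | W B7 → L3 miss wb→B3 [D]
  7 | R B0 → L0 miss [-]
  8 | W B2 → L2 miss wb→B6 [D]

DIRTY = [1, 2, 7]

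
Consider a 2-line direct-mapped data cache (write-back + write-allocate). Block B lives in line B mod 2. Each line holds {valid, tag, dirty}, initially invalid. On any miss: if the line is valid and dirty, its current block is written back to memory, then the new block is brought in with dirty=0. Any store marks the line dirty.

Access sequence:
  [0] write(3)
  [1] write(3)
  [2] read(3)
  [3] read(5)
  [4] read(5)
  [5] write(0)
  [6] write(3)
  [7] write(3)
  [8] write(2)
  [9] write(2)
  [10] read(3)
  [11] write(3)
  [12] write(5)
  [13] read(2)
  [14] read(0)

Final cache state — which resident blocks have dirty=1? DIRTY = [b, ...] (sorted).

0: W B3 → L1 miss [D]
1: W B3 → L1 hit [D]
2: R B3 → L1 hit [D]
3: R B5 → L1 miss wb→B3 [-]
4: R B5 → L1 hit [-]
5: W B0 → L0 miss [D]
6: W B3 → L1 miss [D]
7: W B3 → L1 hit [D]
8: W B2 → L0 miss wb→B0 [D]
9: W B2 → L0 hit [D]
10: R B3 → L1 hit [D]
11: W B3 → L1 hit [D]
12: W B5 → L1 miss wb→B3 [D]
13: R B2 → L0 hit [D]
14: R B0 → L0 miss wb→B2 [-]

DIRTY = [5]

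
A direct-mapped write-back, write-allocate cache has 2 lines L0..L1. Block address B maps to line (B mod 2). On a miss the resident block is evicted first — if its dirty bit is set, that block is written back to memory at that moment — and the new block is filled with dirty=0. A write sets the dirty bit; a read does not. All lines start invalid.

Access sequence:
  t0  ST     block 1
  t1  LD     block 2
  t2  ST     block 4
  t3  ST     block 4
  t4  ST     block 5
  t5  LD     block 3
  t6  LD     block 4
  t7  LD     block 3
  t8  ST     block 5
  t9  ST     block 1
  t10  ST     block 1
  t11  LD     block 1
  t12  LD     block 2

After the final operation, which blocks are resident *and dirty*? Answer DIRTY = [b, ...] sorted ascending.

DIRTY = [1]

0: W B1 -> L1 miss  d=D]
1: R B2 -> L0 miss  d=-]
2: W B4 -> L0 miss  d=D]
3: W B4 -> L0 hit  d=D]
4: W B5 -> L1 miss wb->B1  d=D]
5: R B3 -> L1 miss wb->B5  d=-]
6: R B4 -> L0 hit  d=D]
7: R B3 -> L1 hit  d=-]
8: W B5 -> L1 miss  d=D]
9: W B1 -> L1 miss wb->B5  d=D]
10: W B1 -> L1 hit  d=D]
11: R B1 -> L1 hit  d=D]
12: R B2 -> L0 miss wb->B4  d=-]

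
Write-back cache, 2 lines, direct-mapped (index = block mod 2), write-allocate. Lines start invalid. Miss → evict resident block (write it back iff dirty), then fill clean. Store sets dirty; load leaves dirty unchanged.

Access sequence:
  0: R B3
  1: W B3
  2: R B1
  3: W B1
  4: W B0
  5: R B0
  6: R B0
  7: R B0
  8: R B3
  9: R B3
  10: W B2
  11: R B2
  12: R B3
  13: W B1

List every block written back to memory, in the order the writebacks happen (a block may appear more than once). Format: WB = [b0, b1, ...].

WB = [3, 1, 0]

  0 | R B3 → L1 miss [-]
  1 | W B3 → L1 hit [D]
  2 | R B1 → L1 miss wb→B3 [-]
  3 | W B1 → L1 hit [D]
  4 | W B0 → L0 miss [D]
  5 | R B0 → L0 hit [D]
  6 | R B0 → L0 hit [D]
  7 | R B0 → L0 hit [D]
  8 | R B3 → L1 miss wb→B1 [-]
  9 | R B3 → L1 hit [-]
  10 | W B2 → L0 miss wb→B0 [D]
  11 | R B2 → L0 hit [D]
  12 | R B3 → L1 hit [-]
  13 | W B1 → L1 miss [D]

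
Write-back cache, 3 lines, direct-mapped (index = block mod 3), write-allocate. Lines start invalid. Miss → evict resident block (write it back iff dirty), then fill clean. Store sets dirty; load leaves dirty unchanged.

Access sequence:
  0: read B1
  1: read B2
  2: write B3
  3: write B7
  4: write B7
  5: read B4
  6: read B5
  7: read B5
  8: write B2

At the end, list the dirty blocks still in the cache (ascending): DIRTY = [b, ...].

DIRTY = [2, 3]

0: R B1 -> L1 miss  d=-]
1: R B2 -> L2 miss  d=-]
2: W B3 -> L0 miss  d=D]
3: W B7 -> L1 miss  d=D]
4: W B7 -> L1 hit  d=D]
5: R B4 -> L1 miss wb->B7  d=-]
6: R B5 -> L2 miss  d=-]
7: R B5 -> L2 hit  d=-]
8: W B2 -> L2 miss  d=D]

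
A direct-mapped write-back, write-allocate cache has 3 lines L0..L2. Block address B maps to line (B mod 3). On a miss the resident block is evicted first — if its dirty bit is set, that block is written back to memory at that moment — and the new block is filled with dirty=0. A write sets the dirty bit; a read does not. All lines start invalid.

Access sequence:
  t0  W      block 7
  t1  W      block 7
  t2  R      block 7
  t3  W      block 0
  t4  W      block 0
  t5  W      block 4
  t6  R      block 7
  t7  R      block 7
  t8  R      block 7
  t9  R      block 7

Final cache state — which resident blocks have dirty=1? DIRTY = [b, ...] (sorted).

  0 | W B7 → L1 miss [D]
  1 | W B7 → L1 hit [D]
  2 | R B7 → L1 hit [D]
  3 | W B0 → L0 miss [D]
  4 | W B0 → L0 hit [D]
  5 | W B4 → L1 miss wb→B7 [D]
  6 | R B7 → L1 miss wb→B4 [-]
  7 | R B7 → L1 hit [-]
  8 | R B7 → L1 hit [-]
  9 | R B7 → L1 hit [-]

DIRTY = [0]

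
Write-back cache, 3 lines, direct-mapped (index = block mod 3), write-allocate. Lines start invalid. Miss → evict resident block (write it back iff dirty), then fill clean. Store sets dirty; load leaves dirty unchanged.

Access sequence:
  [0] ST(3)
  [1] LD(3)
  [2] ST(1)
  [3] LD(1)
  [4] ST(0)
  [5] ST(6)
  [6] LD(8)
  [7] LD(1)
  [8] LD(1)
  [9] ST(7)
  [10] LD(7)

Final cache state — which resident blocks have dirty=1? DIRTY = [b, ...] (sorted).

DIRTY = [6, 7]

0: W B3 → L0 miss [D]
1: R B3 → L0 hit [D]
2: W B1 → L1 miss [D]
3: R B1 → L1 hit [D]
4: W B0 → L0 miss wb→B3 [D]
5: W B6 → L0 miss wb→B0 [D]
6: R B8 → L2 miss [-]
7: R B1 → L1 hit [D]
8: R B1 → L1 hit [D]
9: W B7 → L1 miss wb→B1 [D]
10: R B7 → L1 hit [D]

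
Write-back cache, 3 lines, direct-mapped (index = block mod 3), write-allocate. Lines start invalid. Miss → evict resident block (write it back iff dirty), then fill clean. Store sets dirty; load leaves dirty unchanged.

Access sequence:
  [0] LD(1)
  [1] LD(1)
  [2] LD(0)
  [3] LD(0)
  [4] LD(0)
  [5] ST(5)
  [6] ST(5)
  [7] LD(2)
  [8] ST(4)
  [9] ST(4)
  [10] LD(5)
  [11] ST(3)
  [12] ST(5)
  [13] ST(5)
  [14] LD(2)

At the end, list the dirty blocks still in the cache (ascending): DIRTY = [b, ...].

0: R B1 -> L1 miss  d=-]
1: R B1 -> L1 hit  d=-]
2: R B0 -> L0 miss  d=-]
3: R B0 -> L0 hit  d=-]
4: R B0 -> L0 hit  d=-]
5: W B5 -> L2 miss  d=D]
6: W B5 -> L2 hit  d=D]
7: R B2 -> L2 miss wb->B5  d=-]
8: W B4 -> L1 miss  d=D]
9: W B4 -> L1 hit  d=D]
10: R B5 -> L2 miss  d=-]
11: W B3 -> L0 miss  d=D]
12: W B5 -> L2 hit  d=D]
13: W B5 -> L2 hit  d=D]
14: R B2 -> L2 miss wb->B5  d=-]

DIRTY = [3, 4]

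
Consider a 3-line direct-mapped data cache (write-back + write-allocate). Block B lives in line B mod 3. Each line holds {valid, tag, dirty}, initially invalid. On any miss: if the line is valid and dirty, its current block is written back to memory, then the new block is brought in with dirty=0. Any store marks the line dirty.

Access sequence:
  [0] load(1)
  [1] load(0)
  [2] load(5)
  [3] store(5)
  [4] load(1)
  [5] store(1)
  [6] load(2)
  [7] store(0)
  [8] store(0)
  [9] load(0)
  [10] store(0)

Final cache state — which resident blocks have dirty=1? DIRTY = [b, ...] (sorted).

  0 | R B1 → L1 miss [-]
  1 | R B0 → L0 miss [-]
  2 | R B5 → L2 miss [-]
  3 | W B5 → L2 hit [D]
  4 | R B1 → L1 hit [-]
  5 | W B1 → L1 hit [D]
  6 | R B2 → L2 miss wb→B5 [-]
  7 | W B0 → L0 hit [D]
  8 | W B0 → L0 hit [D]
  9 | R B0 → L0 hit [D]
  10 | W B0 → L0 hit [D]

DIRTY = [0, 1]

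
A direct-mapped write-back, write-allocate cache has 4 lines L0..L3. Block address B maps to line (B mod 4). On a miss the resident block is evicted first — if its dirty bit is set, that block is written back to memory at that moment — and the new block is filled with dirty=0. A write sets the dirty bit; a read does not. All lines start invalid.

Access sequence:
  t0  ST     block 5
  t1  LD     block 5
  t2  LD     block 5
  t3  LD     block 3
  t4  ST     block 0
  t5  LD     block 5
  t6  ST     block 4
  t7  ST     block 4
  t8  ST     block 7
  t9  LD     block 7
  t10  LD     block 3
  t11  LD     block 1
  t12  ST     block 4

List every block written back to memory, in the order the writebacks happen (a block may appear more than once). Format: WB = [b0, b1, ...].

0: W B5 → L1 miss [D]
1: R B5 → L1 hit [D]
2: R B5 → L1 hit [D]
3: R B3 → L3 miss [-]
4: W B0 → L0 miss [D]
5: R B5 → L1 hit [D]
6: W B4 → L0 miss wb→B0 [D]
7: W B4 → L0 hit [D]
8: W B7 → L3 miss [D]
9: R B7 → L3 hit [D]
10: R B3 → L3 miss wb→B7 [-]
11: R B1 → L1 miss wb→B5 [-]
12: W B4 → L0 hit [D]

WB = [0, 7, 5]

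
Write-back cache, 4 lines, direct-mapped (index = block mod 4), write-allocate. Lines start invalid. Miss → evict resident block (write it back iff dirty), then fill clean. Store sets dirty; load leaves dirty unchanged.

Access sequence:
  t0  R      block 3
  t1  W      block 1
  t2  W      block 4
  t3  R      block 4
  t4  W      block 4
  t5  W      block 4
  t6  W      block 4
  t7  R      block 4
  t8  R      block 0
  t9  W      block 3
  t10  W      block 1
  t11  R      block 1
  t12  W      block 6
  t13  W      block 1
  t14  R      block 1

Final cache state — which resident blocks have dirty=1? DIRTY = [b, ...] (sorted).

DIRTY = [1, 3, 6]

0: R B3 -> L3 miss  d=-]
1: W B1 -> L1 miss  d=D]
2: W B4 -> L0 miss  d=D]
3: R B4 -> L0 hit  d=D]
4: W B4 -> L0 hit  d=D]
5: W B4 -> L0 hit  d=D]
6: W B4 -> L0 hit  d=D]
7: R B4 -> L0 hit  d=D]
8: R B0 -> L0 miss wb->B4  d=-]
9: W B3 -> L3 hit  d=D]
10: W B1 -> L1 hit  d=D]
11: R B1 -> L1 hit  d=D]
12: W B6 -> L2 miss  d=D]
13: W B1 -> L1 hit  d=D]
14: R B1 -> L1 hit  d=D]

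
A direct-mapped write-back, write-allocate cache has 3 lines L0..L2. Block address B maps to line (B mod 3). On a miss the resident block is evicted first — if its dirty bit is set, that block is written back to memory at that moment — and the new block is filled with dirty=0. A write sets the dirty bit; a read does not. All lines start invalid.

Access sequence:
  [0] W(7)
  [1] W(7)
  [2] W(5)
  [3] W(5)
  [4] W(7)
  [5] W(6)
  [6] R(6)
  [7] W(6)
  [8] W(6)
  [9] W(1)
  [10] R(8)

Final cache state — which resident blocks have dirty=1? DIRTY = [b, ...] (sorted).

  0 | W B7 → L1 miss [D]
  1 | W B7 → L1 hit [D]
  2 | W B5 → L2 miss [D]
  3 | W B5 → L2 hit [D]
  4 | W B7 → L1 hit [D]
  5 | W B6 → L0 miss [D]
  6 | R B6 → L0 hit [D]
  7 | W B6 → L0 hit [D]
  8 | W B6 → L0 hit [D]
  9 | W B1 → L1 miss wb→B7 [D]
  10 | R B8 → L2 miss wb→B5 [-]

DIRTY = [1, 6]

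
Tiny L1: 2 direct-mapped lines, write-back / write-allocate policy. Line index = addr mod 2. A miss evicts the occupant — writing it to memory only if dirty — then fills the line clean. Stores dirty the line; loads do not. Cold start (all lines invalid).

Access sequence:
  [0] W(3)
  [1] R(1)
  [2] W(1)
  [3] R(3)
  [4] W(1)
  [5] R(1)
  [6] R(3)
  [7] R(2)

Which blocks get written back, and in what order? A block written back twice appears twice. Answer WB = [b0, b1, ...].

WB = [3, 1, 1]

  0 | W B3 → L1 miss [D]
  1 | R B1 → L1 miss wb→B3 [-]
  2 | W B1 → L1 hit [D]
  3 | R B3 → L1 miss wb→B1 [-]
  4 | W B1 → L1 miss [D]
  5 | R B1 → L1 hit [D]
  6 | R B3 → L1 miss wb→B1 [-]
  7 | R B2 → L0 miss [-]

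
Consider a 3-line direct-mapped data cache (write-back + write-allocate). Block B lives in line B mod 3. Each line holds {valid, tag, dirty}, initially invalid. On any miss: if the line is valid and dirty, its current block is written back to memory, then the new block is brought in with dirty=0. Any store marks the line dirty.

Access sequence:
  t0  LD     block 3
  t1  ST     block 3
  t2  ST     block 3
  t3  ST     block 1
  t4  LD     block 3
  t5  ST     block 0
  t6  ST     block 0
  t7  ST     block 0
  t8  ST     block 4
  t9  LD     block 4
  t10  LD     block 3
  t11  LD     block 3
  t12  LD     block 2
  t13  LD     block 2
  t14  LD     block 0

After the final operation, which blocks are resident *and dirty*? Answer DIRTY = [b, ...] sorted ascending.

  0 | R B3 → L0 miss [-]
  1 | W B3 → L0 hit [D]
  2 | W B3 → L0 hit [D]
  3 | W B1 → L1 miss [D]
  4 | R B3 → L0 hit [D]
  5 | W B0 → L0 miss wb→B3 [D]
  6 | W B0 → L0 hit [D]
  7 | W B0 → L0 hit [D]
  8 | W B4 → L1 miss wb→B1 [D]
  9 | R B4 → L1 hit [D]
  10 | R B3 → L0 miss wb→B0 [-]
  11 | R B3 → L0 hit [-]
  12 | R B2 → L2 miss [-]
  13 | R B2 → L2 hit [-]
  14 | R B0 → L0 miss [-]

DIRTY = [4]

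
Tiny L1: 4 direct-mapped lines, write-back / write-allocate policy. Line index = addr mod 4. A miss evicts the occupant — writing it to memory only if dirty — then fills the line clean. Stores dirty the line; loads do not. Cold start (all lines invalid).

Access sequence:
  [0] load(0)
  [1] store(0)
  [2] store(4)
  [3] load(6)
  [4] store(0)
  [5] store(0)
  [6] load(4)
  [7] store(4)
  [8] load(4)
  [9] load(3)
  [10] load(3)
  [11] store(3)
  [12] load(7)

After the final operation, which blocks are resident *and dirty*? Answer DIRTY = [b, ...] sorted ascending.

0: R B0 -> L0 miss  d=-]
1: W B0 -> L0 hit  d=D]
2: W B4 -> L0 miss wb->B0  d=D]
3: R B6 -> L2 miss  d=-]
4: W B0 -> L0 miss wb->B4  d=D]
5: W B0 -> L0 hit  d=D]
6: R B4 -> L0 miss wb->B0  d=-]
7: W B4 -> L0 hit  d=D]
8: R B4 -> L0 hit  d=D]
9: R B3 -> L3 miss  d=-]
10: R B3 -> L3 hit  d=-]
11: W B3 -> L3 hit  d=D]
12: R B7 -> L3 miss wb->B3  d=-]

DIRTY = [4]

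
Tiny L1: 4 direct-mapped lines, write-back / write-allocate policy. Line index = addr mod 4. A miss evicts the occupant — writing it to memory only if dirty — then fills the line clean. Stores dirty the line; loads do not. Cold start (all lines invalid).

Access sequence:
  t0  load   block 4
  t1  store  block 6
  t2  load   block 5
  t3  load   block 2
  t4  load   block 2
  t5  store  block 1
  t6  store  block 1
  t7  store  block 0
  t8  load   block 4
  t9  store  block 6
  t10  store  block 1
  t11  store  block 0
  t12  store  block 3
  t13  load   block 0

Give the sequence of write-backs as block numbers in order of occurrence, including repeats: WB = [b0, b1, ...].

  0 | R B4 → L0 miss [-]
  1 | W B6 → L2 miss [D]
  2 | R B5 → L1 miss [-]
  3 | R B2 → L2 miss wb→B6 [-]
  4 | R B2 → L2 hit [-]
  5 | W B1 → L1 miss [D]
  6 | W B1 → L1 hit [D]
  7 | W B0 → L0 miss [D]
  8 | R B4 → L0 miss wb→B0 [-]
  9 | W B6 → L2 miss [D]
  10 | W B1 → L1 hit [D]
  11 | W B0 → L0 miss [D]
  12 | W B3 → L3 miss [D]
  13 | R B0 → L0 hit [D]

WB = [6, 0]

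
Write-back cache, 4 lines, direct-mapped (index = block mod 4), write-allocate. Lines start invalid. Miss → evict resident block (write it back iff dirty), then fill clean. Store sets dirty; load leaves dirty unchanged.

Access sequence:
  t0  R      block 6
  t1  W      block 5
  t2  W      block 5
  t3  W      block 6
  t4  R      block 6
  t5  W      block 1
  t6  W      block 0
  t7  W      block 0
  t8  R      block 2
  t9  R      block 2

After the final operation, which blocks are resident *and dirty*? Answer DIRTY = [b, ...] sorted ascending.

DIRTY = [0, 1]

  0 | R B6 → L2 miss [-]
  1 | W B5 → L1 miss [D]
  2 | W B5 → L1 hit [D]
  3 | W B6 → L2 hit [D]
  4 | R B6 → L2 hit [D]
  5 | W B1 → L1 miss wb→B5 [D]
  6 | W B0 → L0 miss [D]
  7 | W B0 → L0 hit [D]
  8 | R B2 → L2 miss wb→B6 [-]
  9 | R B2 → L2 hit [-]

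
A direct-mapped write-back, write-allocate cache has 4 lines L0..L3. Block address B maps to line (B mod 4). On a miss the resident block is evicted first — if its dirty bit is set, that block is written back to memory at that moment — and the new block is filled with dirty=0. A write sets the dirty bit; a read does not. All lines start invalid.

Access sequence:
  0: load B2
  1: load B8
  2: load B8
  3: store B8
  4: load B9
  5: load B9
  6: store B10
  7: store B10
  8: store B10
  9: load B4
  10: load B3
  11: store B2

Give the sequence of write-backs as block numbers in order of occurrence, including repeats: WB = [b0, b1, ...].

WB = [8, 10]

0: R B2 → L2 miss [-]
1: R B8 → L0 miss [-]
2: R B8 → L0 hit [-]
3: W B8 → L0 hit [D]
4: R B9 → L1 miss [-]
5: R B9 → L1 hit [-]
6: W B10 → L2 miss [D]
7: W B10 → L2 hit [D]
8: W B10 → L2 hit [D]
9: R B4 → L0 miss wb→B8 [-]
10: R B3 → L3 miss [-]
11: W B2 → L2 miss wb→B10 [D]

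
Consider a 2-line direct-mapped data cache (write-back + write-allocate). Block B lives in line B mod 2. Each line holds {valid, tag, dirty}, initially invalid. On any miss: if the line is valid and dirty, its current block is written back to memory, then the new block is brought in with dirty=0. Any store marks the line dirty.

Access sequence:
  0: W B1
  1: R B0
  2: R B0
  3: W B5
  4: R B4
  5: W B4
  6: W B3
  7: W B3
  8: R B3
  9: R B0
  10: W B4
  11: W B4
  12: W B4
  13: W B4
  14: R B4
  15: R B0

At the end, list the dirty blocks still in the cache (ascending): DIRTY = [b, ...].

DIRTY = [3]

0: W B1 -> L1 miss  d=D]
1: R B0 -> L0 miss  d=-]
2: R B0 -> L0 hit  d=-]
3: W B5 -> L1 miss wb->B1  d=D]
4: R B4 -> L0 miss  d=-]
5: W B4 -> L0 hit  d=D]
6: W B3 -> L1 miss wb->B5  d=D]
7: W B3 -> L1 hit  d=D]
8: R B3 -> L1 hit  d=D]
9: R B0 -> L0 miss wb->B4  d=-]
10: W B4 -> L0 miss  d=D]
11: W B4 -> L0 hit  d=D]
12: W B4 -> L0 hit  d=D]
13: W B4 -> L0 hit  d=D]
14: R B4 -> L0 hit  d=D]
15: R B0 -> L0 miss wb->B4  d=-]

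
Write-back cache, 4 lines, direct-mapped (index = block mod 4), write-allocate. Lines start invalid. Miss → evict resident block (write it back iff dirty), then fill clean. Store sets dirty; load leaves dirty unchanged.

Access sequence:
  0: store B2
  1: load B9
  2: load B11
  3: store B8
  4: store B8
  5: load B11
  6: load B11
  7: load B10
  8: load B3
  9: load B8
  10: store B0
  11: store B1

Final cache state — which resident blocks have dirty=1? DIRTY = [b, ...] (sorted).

0: W B2 → L2 miss [D]
1: R B9 → L1 miss [-]
2: R B11 → L3 miss [-]
3: W B8 → L0 miss [D]
4: W B8 → L0 hit [D]
5: R B11 → L3 hit [-]
6: R B11 → L3 hit [-]
7: R B10 → L2 miss wb→B2 [-]
8: R B3 → L3 miss [-]
9: R B8 → L0 hit [D]
10: W B0 → L0 miss wb→B8 [D]
11: W B1 → L1 miss [D]

DIRTY = [0, 1]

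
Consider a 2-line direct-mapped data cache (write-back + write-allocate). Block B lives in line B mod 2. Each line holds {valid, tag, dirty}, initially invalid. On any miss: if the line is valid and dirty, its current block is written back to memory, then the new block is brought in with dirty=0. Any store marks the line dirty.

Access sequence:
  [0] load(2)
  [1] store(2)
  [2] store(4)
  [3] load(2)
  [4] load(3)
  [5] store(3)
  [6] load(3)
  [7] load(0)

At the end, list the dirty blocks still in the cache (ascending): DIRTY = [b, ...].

DIRTY = [3]

0: R B2 → L0 miss [-]
1: W B2 → L0 hit [D]
2: W B4 → L0 miss wb→B2 [D]
3: R B2 → L0 miss wb→B4 [-]
4: R B3 → L1 miss [-]
5: W B3 → L1 hit [D]
6: R B3 → L1 hit [D]
7: R B0 → L0 miss [-]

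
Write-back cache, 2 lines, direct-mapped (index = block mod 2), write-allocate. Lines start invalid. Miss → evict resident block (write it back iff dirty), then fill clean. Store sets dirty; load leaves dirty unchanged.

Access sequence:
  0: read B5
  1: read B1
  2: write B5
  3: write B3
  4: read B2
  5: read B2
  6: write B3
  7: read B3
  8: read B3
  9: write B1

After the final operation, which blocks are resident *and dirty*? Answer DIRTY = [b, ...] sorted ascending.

DIRTY = [1]

0: R B5 -> L1 miss  d=-]
1: R B1 -> L1 miss  d=-]
2: W B5 -> L1 miss  d=D]
3: W B3 -> L1 miss wb->B5  d=D]
4: R B2 -> L0 miss  d=-]
5: R B2 -> L0 hit  d=-]
6: W B3 -> L1 hit  d=D]
7: R B3 -> L1 hit  d=D]
8: R B3 -> L1 hit  d=D]
9: W B1 -> L1 miss wb->B3  d=D]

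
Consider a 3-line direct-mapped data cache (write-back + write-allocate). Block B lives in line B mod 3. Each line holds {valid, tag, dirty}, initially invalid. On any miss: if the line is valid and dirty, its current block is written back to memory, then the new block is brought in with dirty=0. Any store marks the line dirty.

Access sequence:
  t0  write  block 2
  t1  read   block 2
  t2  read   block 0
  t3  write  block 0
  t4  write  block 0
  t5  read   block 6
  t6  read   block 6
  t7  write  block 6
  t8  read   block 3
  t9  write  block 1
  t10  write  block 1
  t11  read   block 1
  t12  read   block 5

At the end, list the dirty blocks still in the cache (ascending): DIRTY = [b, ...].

DIRTY = [1]

0: W B2 -> L2 miss  d=D]
1: R B2 -> L2 hit  d=D]
2: R B0 -> L0 miss  d=-]
3: W B0 -> L0 hit  d=D]
4: W B0 -> L0 hit  d=D]
5: R B6 -> L0 miss wb->B0  d=-]
6: R B6 -> L0 hit  d=-]
7: W B6 -> L0 hit  d=D]
8: R B3 -> L0 miss wb->B6  d=-]
9: W B1 -> L1 miss  d=D]
10: W B1 -> L1 hit  d=D]
11: R B1 -> L1 hit  d=D]
12: R B5 -> L2 miss wb->B2  d=-]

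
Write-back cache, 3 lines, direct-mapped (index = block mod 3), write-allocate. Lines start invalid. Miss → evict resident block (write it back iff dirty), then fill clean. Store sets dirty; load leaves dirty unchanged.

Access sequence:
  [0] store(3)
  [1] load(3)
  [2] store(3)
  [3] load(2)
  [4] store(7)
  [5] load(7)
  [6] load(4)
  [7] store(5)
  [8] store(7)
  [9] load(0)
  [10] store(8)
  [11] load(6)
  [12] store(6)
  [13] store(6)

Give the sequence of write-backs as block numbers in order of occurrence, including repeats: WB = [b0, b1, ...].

0: W B3 → L0 miss [D]
1: R B3 → L0 hit [D]
2: W B3 → L0 hit [D]
3: R B2 → L2 miss [-]
4: W B7 → L1 miss [D]
5: R B7 → L1 hit [D]
6: R B4 → L1 miss wb→B7 [-]
7: W B5 → L2 miss [D]
8: W B7 → L1 miss [D]
9: R B0 → L0 miss wb→B3 [-]
10: W B8 → L2 miss wb→B5 [D]
11: R B6 → L0 miss [-]
12: W B6 → L0 hit [D]
13: W B6 → L0 hit [D]

WB = [7, 3, 5]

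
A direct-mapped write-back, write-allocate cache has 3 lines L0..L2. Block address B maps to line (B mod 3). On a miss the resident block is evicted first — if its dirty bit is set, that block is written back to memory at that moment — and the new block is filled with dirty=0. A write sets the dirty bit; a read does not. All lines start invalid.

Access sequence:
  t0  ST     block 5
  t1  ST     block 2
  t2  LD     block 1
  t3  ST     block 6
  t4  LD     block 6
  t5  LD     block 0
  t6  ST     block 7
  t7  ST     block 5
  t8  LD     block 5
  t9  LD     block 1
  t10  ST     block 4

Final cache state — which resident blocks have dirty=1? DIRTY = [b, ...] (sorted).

  0 | W B5 → L2 miss [D]
  1 | W B2 → L2 miss wb→B5 [D]
  2 | R B1 → L1 miss [-]
  3 | W B6 → L0 miss [D]
  4 | R B6 → L0 hit [D]
  5 | R B0 → L0 miss wb→B6 [-]
  6 | W B7 → L1 miss [D]
  7 | W B5 → L2 miss wb→B2 [D]
  8 | R B5 → L2 hit [D]
  9 | R B1 → L1 miss wb→B7 [-]
  10 | W B4 → L1 miss [D]

DIRTY = [4, 5]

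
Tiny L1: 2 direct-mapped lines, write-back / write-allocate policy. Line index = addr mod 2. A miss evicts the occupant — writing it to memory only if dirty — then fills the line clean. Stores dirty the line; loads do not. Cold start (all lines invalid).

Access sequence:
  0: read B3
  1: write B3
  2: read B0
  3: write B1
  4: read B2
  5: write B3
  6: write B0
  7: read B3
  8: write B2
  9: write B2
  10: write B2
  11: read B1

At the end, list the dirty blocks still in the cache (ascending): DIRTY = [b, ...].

DIRTY = [2]

0: R B3 -> L1 miss  d=-]
1: W B3 -> L1 hit  d=D]
2: R B0 -> L0 miss  d=-]
3: W B1 -> L1 miss wb->B3  d=D]
4: R B2 -> L0 miss  d=-]
5: W B3 -> L1 miss wb->B1  d=D]
6: W B0 -> L0 miss  d=D]
7: R B3 -> L1 hit  d=D]
8: W B2 -> L0 miss wb->B0  d=D]
9: W B2 -> L0 hit  d=D]
10: W B2 -> L0 hit  d=D]
11: R B1 -> L1 miss wb->B3  d=-]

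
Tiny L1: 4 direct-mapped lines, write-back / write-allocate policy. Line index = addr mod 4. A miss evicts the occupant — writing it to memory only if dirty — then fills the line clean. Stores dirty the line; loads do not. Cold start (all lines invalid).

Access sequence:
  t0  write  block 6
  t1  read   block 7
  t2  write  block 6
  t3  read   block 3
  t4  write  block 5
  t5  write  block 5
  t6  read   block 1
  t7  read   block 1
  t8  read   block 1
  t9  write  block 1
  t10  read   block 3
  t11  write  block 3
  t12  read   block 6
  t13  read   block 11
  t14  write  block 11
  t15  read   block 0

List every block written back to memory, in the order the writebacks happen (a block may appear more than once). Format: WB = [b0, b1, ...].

0: W B6 -> L2 miss  d=D]
1: R B7 -> L3 miss  d=-]
2: W B6 -> L2 hit  d=D]
3: R B3 -> L3 miss  d=-]
4: W B5 -> L1 miss  d=D]
5: W B5 -> L1 hit  d=D]
6: R B1 -> L1 miss wb->B5  d=-]
7: R B1 -> L1 hit  d=-]
8: R B1 -> L1 hit  d=-]
9: W B1 -> L1 hit  d=D]
10: R B3 -> L3 hit  d=-]
11: W B3 -> L3 hit  d=D]
12: R B6 -> L2 hit  d=D]
13: R B11 -> L3 miss wb->B3  d=-]
14: W B11 -> L3 hit  d=D]
15: R B0 -> L0 miss  d=-]

WB = [5, 3]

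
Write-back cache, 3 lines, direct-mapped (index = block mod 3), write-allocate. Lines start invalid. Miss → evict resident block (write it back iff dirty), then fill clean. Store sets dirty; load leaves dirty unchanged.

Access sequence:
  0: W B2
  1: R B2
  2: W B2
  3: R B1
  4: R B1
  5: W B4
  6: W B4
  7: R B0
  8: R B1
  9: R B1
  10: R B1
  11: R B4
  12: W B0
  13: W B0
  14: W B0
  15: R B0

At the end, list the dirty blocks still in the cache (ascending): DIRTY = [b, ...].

DIRTY = [0, 2]

0: W B2 -> L2 miss  d=D]
1: R B2 -> L2 hit  d=D]
2: W B2 -> L2 hit  d=D]
3: R B1 -> L1 miss  d=-]
4: R B1 -> L1 hit  d=-]
5: W B4 -> L1 miss  d=D]
6: W B4 -> L1 hit  d=D]
7: R B0 -> L0 miss  d=-]
8: R B1 -> L1 miss wb->B4  d=-]
9: R B1 -> L1 hit  d=-]
10: R B1 -> L1 hit  d=-]
11: R B4 -> L1 miss  d=-]
12: W B0 -> L0 hit  d=D]
13: W B0 -> L0 hit  d=D]
14: W B0 -> L0 hit  d=D]
15: R B0 -> L0 hit  d=D]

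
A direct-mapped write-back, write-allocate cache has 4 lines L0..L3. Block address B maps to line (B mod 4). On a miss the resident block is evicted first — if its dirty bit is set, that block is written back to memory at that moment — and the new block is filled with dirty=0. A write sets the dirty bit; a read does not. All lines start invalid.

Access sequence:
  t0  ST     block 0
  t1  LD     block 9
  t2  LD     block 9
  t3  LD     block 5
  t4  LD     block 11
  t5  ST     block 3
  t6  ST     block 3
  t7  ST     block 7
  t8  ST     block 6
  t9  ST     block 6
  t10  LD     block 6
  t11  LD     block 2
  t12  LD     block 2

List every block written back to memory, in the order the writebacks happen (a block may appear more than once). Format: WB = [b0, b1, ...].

0: W B0 → L0 miss [D]
1: R B9 → L1 miss [-]
2: R B9 → L1 hit [-]
3: R B5 → L1 miss [-]
4: R B11 → L3 miss [-]
5: W B3 → L3 miss [D]
6: W B3 → L3 hit [D]
7: W B7 → L3 miss wb→B3 [D]
8: W B6 → L2 miss [D]
9: W B6 → L2 hit [D]
10: R B6 → L2 hit [D]
11: R B2 → L2 miss wb→B6 [-]
12: R B2 → L2 hit [-]

WB = [3, 6]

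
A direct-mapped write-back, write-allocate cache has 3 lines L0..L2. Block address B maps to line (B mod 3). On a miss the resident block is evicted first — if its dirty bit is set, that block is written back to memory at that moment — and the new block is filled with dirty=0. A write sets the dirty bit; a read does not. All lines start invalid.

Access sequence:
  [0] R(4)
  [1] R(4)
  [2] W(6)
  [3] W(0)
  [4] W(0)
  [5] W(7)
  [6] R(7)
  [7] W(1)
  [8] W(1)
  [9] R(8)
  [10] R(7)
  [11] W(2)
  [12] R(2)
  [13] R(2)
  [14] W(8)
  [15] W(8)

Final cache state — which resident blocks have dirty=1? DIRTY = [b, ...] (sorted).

DIRTY = [0, 8]

  0 | R B4 → L1 miss [-]
  1 | R B4 → L1 hit [-]
  2 | W B6 → L0 miss [D]
  3 | W B0 → L0 miss wb→B6 [D]
  4 | W B0 → L0 hit [D]
  5 | W B7 → L1 miss [D]
  6 | R B7 → L1 hit [D]
  7 | W B1 → L1 miss wb→B7 [D]
  8 | W B1 → L1 hit [D]
  9 | R B8 → L2 miss [-]
  10 | R B7 → L1 miss wb→B1 [-]
  11 | W B2 → L2 miss [D]
  12 | R B2 → L2 hit [D]
  13 | R B2 → L2 hit [D]
  14 | W B8 → L2 miss wb→B2 [D]
  15 | W B8 → L2 hit [D]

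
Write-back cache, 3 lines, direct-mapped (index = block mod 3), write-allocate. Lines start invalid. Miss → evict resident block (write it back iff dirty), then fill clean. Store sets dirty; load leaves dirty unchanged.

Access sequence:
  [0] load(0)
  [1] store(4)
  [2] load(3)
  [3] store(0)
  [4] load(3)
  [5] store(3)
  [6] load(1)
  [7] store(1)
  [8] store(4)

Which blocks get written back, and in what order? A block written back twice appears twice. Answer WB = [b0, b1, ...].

0: R B0 -> L0 miss  d=-]
1: W B4 -> L1 miss  d=D]
2: R B3 -> L0 miss  d=-]
3: W B0 -> L0 miss  d=D]
4: R B3 -> L0 miss wb->B0  d=-]
5: W B3 -> L0 hit  d=D]
6: R B1 -> L1 miss wb->B4  d=-]
7: W B1 -> L1 hit  d=D]
8: W B4 -> L1 miss wb->B1  d=D]

WB = [0, 4, 1]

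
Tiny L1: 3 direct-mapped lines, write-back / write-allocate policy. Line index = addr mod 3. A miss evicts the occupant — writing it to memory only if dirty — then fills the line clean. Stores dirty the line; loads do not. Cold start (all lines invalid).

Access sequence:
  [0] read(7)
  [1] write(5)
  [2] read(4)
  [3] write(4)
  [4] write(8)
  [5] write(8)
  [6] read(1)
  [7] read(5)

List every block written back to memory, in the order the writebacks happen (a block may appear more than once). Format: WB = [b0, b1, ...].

0: R B7 -> L1 miss  d=-]
1: W B5 -> L2 miss  d=D]
2: R B4 -> L1 miss  d=-]
3: W B4 -> L1 hit  d=D]
4: W B8 -> L2 miss wb->B5  d=D]
5: W B8 -> L2 hit  d=D]
6: R B1 -> L1 miss wb->B4  d=-]
7: R B5 -> L2 miss wb->B8  d=-]

WB = [5, 4, 8]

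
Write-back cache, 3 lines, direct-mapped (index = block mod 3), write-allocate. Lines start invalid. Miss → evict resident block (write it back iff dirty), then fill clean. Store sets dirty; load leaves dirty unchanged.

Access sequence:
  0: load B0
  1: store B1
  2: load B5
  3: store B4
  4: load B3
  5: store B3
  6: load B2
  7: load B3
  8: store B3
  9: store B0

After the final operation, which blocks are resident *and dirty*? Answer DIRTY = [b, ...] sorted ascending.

DIRTY = [0, 4]

0: R B0 → L0 miss [-]
1: W B1 → L1 miss [D]
2: R B5 → L2 miss [-]
3: W B4 → L1 miss wb→B1 [D]
4: R B3 → L0 miss [-]
5: W B3 → L0 hit [D]
6: R B2 → L2 miss [-]
7: R B3 → L0 hit [D]
8: W B3 → L0 hit [D]
9: W B0 → L0 miss wb→B3 [D]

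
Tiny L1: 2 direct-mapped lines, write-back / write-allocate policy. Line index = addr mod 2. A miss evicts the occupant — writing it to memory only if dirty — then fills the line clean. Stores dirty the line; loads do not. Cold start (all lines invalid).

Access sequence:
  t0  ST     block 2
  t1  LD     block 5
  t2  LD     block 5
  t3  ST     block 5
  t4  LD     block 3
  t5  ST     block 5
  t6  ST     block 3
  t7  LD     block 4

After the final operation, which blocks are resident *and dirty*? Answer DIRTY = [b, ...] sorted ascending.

DIRTY = [3]

0: W B2 -> L0 miss  d=D]
1: R B5 -> L1 miss  d=-]
2: R B5 -> L1 hit  d=-]
3: W B5 -> L1 hit  d=D]
4: R B3 -> L1 miss wb->B5  d=-]
5: W B5 -> L1 miss  d=D]
6: W B3 -> L1 miss wb->B5  d=D]
7: R B4 -> L0 miss wb->B2  d=-]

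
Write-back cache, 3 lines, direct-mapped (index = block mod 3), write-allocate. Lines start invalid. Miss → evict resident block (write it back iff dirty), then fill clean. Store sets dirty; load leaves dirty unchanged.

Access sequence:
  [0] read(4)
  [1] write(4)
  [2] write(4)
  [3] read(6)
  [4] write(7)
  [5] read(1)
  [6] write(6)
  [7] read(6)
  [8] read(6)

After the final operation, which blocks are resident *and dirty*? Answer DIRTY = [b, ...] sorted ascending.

DIRTY = [6]

  0 | R B4 → L1 miss [-]
  1 | W B4 → L1 hit [D]
  2 | W B4 → L1 hit [D]
  3 | R B6 → L0 miss [-]
  4 | W B7 → L1 miss wb→B4 [D]
  5 | R B1 → L1 miss wb→B7 [-]
  6 | W B6 → L0 hit [D]
  7 | R B6 → L0 hit [D]
  8 | R B6 → L0 hit [D]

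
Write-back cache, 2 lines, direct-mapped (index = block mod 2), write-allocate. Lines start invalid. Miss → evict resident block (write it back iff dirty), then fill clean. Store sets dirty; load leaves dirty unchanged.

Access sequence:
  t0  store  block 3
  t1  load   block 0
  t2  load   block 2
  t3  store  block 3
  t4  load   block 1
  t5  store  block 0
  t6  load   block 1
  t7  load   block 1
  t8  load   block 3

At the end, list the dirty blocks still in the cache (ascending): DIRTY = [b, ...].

DIRTY = [0]

0: W B3 -> L1 miss  d=D]
1: R B0 -> L0 miss  d=-]
2: R B2 -> L0 miss  d=-]
3: W B3 -> L1 hit  d=D]
4: R B1 -> L1 miss wb->B3  d=-]
5: W B0 -> L0 miss  d=D]
6: R B1 -> L1 hit  d=-]
7: R B1 -> L1 hit  d=-]
8: R B3 -> L1 miss  d=-]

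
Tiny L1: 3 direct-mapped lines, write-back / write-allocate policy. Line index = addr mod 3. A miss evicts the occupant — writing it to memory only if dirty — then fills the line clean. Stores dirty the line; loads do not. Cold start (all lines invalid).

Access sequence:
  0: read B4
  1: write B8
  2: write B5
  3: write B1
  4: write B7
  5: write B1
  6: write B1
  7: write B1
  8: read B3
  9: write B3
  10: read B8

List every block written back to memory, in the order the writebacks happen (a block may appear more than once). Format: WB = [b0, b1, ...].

  0 | R B4 → L1 miss [-]
  1 | W B8 → L2 miss [D]
  2 | W B5 → L2 miss wb→B8 [D]
  3 | W B1 → L1 miss [D]
  4 | W B7 → L1 miss wb→B1 [D]
  5 | W B1 → L1 miss wb→B7 [D]
  6 | W B1 → L1 hit [D]
  7 | W B1 → L1 hit [D]
  8 | R B3 → L0 miss [-]
  9 | W B3 → L0 hit [D]
  10 | R B8 → L2 miss wb→B5 [-]

WB = [8, 1, 7, 5]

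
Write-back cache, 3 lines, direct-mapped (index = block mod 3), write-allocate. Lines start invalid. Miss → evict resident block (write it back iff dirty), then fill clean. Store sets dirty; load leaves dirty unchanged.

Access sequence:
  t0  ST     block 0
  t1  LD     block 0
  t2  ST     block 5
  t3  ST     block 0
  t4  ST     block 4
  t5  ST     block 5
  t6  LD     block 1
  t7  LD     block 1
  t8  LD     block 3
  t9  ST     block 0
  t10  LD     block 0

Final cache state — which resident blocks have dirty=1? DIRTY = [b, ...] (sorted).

0: W B0 -> L0 miss  d=D]
1: R B0 -> L0 hit  d=D]
2: W B5 -> L2 miss  d=D]
3: W B0 -> L0 hit  d=D]
4: W B4 -> L1 miss  d=D]
5: W B5 -> L2 hit  d=D]
6: R B1 -> L1 miss wb->B4  d=-]
7: R B1 -> L1 hit  d=-]
8: R B3 -> L0 miss wb->B0  d=-]
9: W B0 -> L0 miss  d=D]
10: R B0 -> L0 hit  d=D]

DIRTY = [0, 5]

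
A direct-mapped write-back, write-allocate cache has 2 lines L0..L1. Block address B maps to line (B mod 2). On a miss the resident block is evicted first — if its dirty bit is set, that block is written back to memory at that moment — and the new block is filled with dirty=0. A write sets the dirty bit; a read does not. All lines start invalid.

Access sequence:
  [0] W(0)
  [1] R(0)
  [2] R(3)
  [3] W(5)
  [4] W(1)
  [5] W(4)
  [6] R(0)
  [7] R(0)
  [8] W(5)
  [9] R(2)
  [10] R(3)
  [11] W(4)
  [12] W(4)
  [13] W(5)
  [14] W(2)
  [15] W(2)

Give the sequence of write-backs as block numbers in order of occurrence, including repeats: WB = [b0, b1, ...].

0: W B0 -> L0 miss  d=D]
1: R B0 -> L0 hit  d=D]
2: R B3 -> L1 miss  d=-]
3: W B5 -> L1 miss  d=D]
4: W B1 -> L1 miss wb->B5  d=D]
5: W B4 -> L0 miss wb->B0  d=D]
6: R B0 -> L0 miss wb->B4  d=-]
7: R B0 -> L0 hit  d=-]
8: W B5 -> L1 miss wb->B1  d=D]
9: R B2 -> L0 miss  d=-]
10: R B3 -> L1 miss wb->B5  d=-]
11: W B4 -> L0 miss  d=D]
12: W B4 -> L0 hit  d=D]
13: W B5 -> L1 miss  d=D]
14: W B2 -> L0 miss wb->B4  d=D]
15: W B2 -> L0 hit  d=D]

WB = [5, 0, 4, 1, 5, 4]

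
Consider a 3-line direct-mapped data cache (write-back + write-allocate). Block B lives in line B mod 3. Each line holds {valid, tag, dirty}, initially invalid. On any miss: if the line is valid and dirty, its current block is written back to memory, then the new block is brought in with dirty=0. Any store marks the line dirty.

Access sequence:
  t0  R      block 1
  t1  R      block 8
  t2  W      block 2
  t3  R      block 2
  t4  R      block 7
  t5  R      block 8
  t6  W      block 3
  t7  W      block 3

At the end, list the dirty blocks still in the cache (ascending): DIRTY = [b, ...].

DIRTY = [3]

0: R B1 → L1 miss [-]
1: R B8 → L2 miss [-]
2: W B2 → L2 miss [D]
3: R B2 → L2 hit [D]
4: R B7 → L1 miss [-]
5: R B8 → L2 miss wb→B2 [-]
6: W B3 → L0 miss [D]
7: W B3 → L0 hit [D]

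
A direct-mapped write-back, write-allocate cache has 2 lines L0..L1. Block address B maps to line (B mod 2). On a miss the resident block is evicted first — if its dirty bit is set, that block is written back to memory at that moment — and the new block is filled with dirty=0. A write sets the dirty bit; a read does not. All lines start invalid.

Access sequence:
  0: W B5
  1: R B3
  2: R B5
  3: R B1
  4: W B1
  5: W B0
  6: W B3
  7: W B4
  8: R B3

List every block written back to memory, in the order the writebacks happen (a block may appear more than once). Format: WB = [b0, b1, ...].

WB = [5, 1, 0]

  0 | W B5 → L1 miss [D]
  1 | R B3 → L1 miss wb→B5 [-]
  2 | R B5 → L1 miss [-]
  3 | R B1 → L1 miss [-]
  4 | W B1 → L1 hit [D]
  5 | W B0 → L0 miss [D]
  6 | W B3 → L1 miss wb→B1 [D]
  7 | W B4 → L0 miss wb→B0 [D]
  8 | R B3 → L1 hit [D]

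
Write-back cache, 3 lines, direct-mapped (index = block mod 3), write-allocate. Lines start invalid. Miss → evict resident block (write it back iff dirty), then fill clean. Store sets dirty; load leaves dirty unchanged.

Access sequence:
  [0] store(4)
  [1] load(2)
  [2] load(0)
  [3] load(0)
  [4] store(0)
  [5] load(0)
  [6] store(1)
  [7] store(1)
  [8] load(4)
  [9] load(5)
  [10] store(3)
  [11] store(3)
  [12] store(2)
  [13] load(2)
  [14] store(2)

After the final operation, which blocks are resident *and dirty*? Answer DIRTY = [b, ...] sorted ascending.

0: W B4 -> L1 miss  d=D]
1: R B2 -> L2 miss  d=-]
2: R B0 -> L0 miss  d=-]
3: R B0 -> L0 hit  d=-]
4: W B0 -> L0 hit  d=D]
5: R B0 -> L0 hit  d=D]
6: W B1 -> L1 miss wb->B4  d=D]
7: W B1 -> L1 hit  d=D]
8: R B4 -> L1 miss wb->B1  d=-]
9: R B5 -> L2 miss  d=-]
10: W B3 -> L0 miss wb->B0  d=D]
11: W B3 -> L0 hit  d=D]
12: W B2 -> L2 miss  d=D]
13: R B2 -> L2 hit  d=D]
14: W B2 -> L2 hit  d=D]

DIRTY = [2, 3]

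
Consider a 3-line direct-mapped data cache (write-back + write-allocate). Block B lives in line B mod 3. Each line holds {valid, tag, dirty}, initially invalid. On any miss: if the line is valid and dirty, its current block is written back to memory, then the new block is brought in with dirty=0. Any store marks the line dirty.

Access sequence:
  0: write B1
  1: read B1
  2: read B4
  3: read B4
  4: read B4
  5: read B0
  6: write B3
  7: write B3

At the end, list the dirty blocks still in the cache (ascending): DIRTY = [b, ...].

0: W B1 → L1 miss [D]
1: R B1 → L1 hit [D]
2: R B4 → L1 miss wb→B1 [-]
3: R B4 → L1 hit [-]
4: R B4 → L1 hit [-]
5: R B0 → L0 miss [-]
6: W B3 → L0 miss [D]
7: W B3 → L0 hit [D]

DIRTY = [3]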